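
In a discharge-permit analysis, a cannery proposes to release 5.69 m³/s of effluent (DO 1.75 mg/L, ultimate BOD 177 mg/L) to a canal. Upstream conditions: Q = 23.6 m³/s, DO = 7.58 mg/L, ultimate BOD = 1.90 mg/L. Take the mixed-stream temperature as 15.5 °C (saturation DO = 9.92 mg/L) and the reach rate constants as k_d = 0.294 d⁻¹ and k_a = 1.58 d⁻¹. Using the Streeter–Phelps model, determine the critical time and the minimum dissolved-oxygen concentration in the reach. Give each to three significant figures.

Mixed DO = (23.6×7.58 + 5.69×1.75)/(23.6+5.69) = 188.8/29.29 = 6.447 mg/L.
Mixed L₀ = (23.6×1.90 + 5.69×177)/(29.29) = 1052/29.29 = 35.92 mg/L.
Initial deficit D₀ = C_s − DO₀ = 9.92 − 6.447 = 3.473 mg/L.
t_c = (1/1.286) ln[(1.58/0.294)(1 − 3.473×1.286/(0.294×35.92))] = 0.7776 × ln(3.101) = 0.8801 d.
D_c = (0.294/1.58) × 35.92 × e^(−0.294×0.8801) = 0.1861 × 35.92 × 0.7720 = 5.159 mg/L.
Minimum DO = 9.92 − 5.159 = 4.761 mg/L.

t_c ≈ 0.880 d; minimum DO ≈ 4.76 mg/L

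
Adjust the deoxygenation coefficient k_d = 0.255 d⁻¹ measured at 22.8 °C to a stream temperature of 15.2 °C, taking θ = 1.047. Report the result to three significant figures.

k_d(T₂) = k_d(T₁) · θ^(T₂−T₁) = 0.255 × 1.047^(15.2−22.8)
= 0.255 × 1.047^-7.60 = 0.255 × 0.7054 = 0.1799 d⁻¹.

k_d ≈ 0.180 d⁻¹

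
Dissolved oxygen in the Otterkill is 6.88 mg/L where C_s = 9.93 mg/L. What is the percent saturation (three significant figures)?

69.3 % saturation

% saturation = C/C_s × 100 = 6.88/9.93 × 100 = 69.3 %.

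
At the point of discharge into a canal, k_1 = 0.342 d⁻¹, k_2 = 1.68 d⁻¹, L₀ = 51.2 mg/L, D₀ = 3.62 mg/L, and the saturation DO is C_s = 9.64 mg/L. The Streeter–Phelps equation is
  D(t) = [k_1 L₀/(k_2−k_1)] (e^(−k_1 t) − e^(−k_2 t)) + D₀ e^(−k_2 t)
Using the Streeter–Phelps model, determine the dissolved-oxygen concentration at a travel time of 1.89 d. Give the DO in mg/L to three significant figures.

DO ≈ 3.18 mg/L

k_1 L₀/(k_2−k_1) = 0.342×51.2/(1.68−0.342) = 17.51/1.338 = 13.09 mg/L.
e^(−k_1 t) = e^(−0.342×1.890) = 0.5239; e^(−k_2 t) = e^(−1.68×1.890) = 0.04179.
D = 13.09 × (0.5239 − 0.04179) + 3.62 × 0.04179 = 6.310 + 0.1513 = 6.461 mg/L.
DO = C_s − D = 9.64 − 6.461 = 3.179 mg/L.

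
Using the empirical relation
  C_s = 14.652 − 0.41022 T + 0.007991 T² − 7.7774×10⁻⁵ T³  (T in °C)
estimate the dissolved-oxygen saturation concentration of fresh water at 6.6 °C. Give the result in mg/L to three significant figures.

C_s = 14.652 − 0.41022×6.6 + 0.007991×6.6² − 7.7774×10⁻⁵×6.6³ = 12.27 mg/L.

C_s ≈ 12.3 mg/L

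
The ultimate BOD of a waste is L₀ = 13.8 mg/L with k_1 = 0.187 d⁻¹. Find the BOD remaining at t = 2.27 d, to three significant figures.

L ≈ 9.03 mg/L

L_t = L₀ e^(−k_1 t) = 13.8 × e^(−0.187×2.27) = 13.8 × 0.6541 = 9.027 mg/L.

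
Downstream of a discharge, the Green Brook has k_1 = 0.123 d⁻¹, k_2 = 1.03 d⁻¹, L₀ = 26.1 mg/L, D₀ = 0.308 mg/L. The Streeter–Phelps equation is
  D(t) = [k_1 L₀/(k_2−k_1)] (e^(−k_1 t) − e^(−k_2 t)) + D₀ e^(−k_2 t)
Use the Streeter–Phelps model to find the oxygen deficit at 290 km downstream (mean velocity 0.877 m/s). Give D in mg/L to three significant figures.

D ≈ 2.15 mg/L

Travel time t = x/v = 290 km / (0.877 m/s) = 290000 m / 0.877 m/s = 330700 s = 3.827 d.
k_1 L₀/(k_2−k_1) = 0.123×26.1/(1.03−0.123) = 3.210/0.9070 = 3.539 mg/L.
e^(−k_1 t) = e^(−0.123×3.827) = 0.6245; e^(−k_2 t) = e^(−1.03×3.827) = 0.01941.
D = 3.539 × (0.6245 − 0.01941) + 0.308 × 0.01941 = 2.142 + 0.005978 = 2.148 mg/L.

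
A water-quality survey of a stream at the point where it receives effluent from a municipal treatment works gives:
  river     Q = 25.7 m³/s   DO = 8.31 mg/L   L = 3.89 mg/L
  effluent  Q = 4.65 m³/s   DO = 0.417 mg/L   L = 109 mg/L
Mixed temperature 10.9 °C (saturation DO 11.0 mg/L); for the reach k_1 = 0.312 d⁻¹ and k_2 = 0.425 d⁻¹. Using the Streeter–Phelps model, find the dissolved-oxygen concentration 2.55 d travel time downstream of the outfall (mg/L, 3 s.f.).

Mixed DO = (25.7×8.31 + 4.65×0.417)/(25.7+4.65) = 215.5/30.35 = 7.101 mg/L.
Mixed L₀ = (25.7×3.89 + 4.65×109)/(30.35) = 606.8/30.35 = 19.99 mg/L.
Initial deficit D₀ = C_s − DO₀ = 11.0 − 7.101 = 3.899 mg/L.
D(2.55) = [0.312×19.99/(0.425−0.312)](e^(−0.312×2.55) − e^(−0.425×2.55)) + 3.899 e^(−0.425×2.55)
= 55.21 × (0.4513 − 0.3383) + 3.899 × 0.3383 = 7.557 mg/L.
DO = 11.0 − 7.557 = 3.443 mg/L.

DO ≈ 3.44 mg/L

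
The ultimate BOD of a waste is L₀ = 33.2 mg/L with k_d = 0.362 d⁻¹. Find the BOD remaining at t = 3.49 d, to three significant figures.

L ≈ 9.39 mg/L

L_t = L₀ e^(−k_d t) = 33.2 × e^(−0.362×3.49) = 33.2 × 0.2827 = 9.386 mg/L.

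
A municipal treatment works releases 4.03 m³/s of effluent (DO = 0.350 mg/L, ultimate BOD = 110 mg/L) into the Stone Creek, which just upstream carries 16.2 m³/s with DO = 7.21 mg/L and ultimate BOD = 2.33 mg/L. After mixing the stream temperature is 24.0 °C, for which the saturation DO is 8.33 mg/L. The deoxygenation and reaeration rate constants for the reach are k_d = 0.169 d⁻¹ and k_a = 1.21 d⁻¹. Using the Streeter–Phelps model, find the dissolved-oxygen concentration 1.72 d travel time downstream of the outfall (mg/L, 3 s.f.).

Mixed DO = (16.2×7.21 + 4.03×0.350)/(16.2+4.03) = 118.2/20.23 = 5.843 mg/L.
Mixed L₀ = (16.2×2.33 + 4.03×110)/(20.23) = 481.0/20.23 = 23.78 mg/L.
Initial deficit D₀ = C_s − DO₀ = 8.33 − 5.843 = 2.487 mg/L.
D(1.72) = [0.169×23.78/(1.21−0.169)](e^(−0.169×1.72) − e^(−1.21×1.72)) + 2.487 e^(−1.21×1.72)
= 3.860 × (0.7478 − 0.1248) + 2.487 × 0.1248 = 2.715 mg/L.
DO = 8.33 − 2.715 = 5.615 mg/L.

DO ≈ 5.61 mg/L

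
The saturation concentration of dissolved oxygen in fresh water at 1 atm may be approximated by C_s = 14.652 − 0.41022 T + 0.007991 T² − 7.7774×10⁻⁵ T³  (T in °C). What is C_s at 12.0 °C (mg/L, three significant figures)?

C_s ≈ 10.7 mg/L

C_s = 14.652 − 0.41022×12.0 + 0.007991×12.0² − 7.7774×10⁻⁵×12.0³ = 10.75 mg/L.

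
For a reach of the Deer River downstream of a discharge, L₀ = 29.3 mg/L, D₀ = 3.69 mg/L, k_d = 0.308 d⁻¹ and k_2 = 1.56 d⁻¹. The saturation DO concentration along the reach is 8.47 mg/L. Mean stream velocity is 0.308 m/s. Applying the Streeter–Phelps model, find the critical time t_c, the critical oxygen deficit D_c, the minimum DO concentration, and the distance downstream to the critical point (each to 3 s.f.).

At the critical point dD/dt = 0, so k_d L₀ e^(−k_d t) = k_2 D. Substituting D(t) from the Streeter–Phelps equation and solving for t gives
t_c = ln[(k_2/k_d)(1 − D₀(k_2−k_d)/(k_d L₀))] / (k_2−k_d).
Here k_2−k_d = 1.252 d⁻¹ and 1 − D₀(k_2−k_d)/(k_d L₀) = 1 − 3.69×1.252/(0.308×29.3) = 0.4881, so
t_c = ln(5.065 × 0.4881) / 1.252 = 0.9050 / 1.252 = 0.7229 d.
D_c = (k_d/k_2) L₀ e^(−k_d t_c) = (0.308/1.56) × 29.3 × e^(−0.308×0.7229) = 0.1974 × 29.3 × 0.8004 = 4.630 mg/L.
Minimum DO = C_s − D_c = 8.47 − 4.630 = 3.840 mg/L.
x_c = v t_c = 0.308 m/s × 0.7229 d × 86400 s/d = 19240 m ≈ 19.2 km.

t_c ≈ 0.723 d; D_c ≈ 4.63 mg/L; min DO ≈ 3.84 mg/L; x_c ≈ 19.2 km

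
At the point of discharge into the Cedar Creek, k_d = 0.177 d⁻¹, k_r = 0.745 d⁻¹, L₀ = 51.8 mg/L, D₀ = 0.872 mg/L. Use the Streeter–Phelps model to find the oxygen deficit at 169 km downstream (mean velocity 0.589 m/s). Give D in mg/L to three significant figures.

Travel time t = x/v = 169 km / (0.589 m/s) = 169000 m / 0.589 m/s = 286900 s = 3.321 d.
k_d L₀/(k_r−k_d) = 0.177×51.8/(0.745−0.177) = 9.169/0.5680 = 16.14 mg/L.
e^(−k_d t) = e^(−0.177×3.321) = 0.5555; e^(−k_r t) = e^(−0.745×3.321) = 0.08424.
D = 16.14 × (0.5555 − 0.08424) + 0.872 × 0.08424 = 7.608 + 0.07346 = 7.681 mg/L.

D ≈ 7.68 mg/L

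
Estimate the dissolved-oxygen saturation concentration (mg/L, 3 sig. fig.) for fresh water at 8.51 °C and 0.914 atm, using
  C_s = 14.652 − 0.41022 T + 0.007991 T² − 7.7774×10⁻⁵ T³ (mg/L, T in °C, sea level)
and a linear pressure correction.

At sea level: C_s = 14.652 − 0.41022×8.51 + 0.007991×8.51² − 7.7774×10⁻⁵×8.51³ = 11.69 mg/L.
Pressure correction: C_s' = 11.69 × 0.914 = 10.69 mg/L.

C_s ≈ 10.7 mg/L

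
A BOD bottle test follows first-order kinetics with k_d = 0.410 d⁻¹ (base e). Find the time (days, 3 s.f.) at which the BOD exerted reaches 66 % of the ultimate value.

t ≈ 2.63 d

y/L₀ = 1 − e^(−k_d t) = 0.66 ⇒ e^(−k_d t) = 0.340
t = −ln(0.340) / 0.410 = 1.079 / 0.410 = 2.631 d.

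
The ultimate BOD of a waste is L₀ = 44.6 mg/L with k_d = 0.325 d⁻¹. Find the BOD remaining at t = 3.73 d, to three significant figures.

L ≈ 13.3 mg/L

L_t = L₀ e^(−k_d t) = 44.6 × e^(−0.325×3.73) = 44.6 × 0.2975 = 13.27 mg/L.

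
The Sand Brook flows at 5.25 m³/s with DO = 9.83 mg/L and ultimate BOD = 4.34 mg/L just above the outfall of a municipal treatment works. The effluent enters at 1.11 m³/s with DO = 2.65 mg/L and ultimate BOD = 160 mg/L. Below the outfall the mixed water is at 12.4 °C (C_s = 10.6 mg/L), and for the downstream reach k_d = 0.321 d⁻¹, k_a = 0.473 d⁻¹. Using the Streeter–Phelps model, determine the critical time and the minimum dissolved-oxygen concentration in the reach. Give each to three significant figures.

t_c ≈ 2.35 d; minimum DO ≈ 0.535 mg/L

Mixed DO = (5.25×9.83 + 1.11×2.65)/(5.25+1.11) = 54.55/6.360 = 8.577 mg/L.
Mixed L₀ = (5.25×4.34 + 1.11×160)/(6.360) = 200.4/6.360 = 31.51 mg/L.
Initial deficit D₀ = C_s − DO₀ = 10.6 − 8.577 = 2.023 mg/L.
t_c = (1/0.1520) ln[(0.473/0.321)(1 − 2.023×0.1520/(0.321×31.51))] = 6.579 × ln(1.429) = 2.347 d.
D_c = (0.321/0.473) × 31.51 × e^(−0.321×2.347) = 0.6786 × 31.51 × 0.4707 = 10.07 mg/L.
Minimum DO = 10.6 − 10.07 = 0.5346 mg/L.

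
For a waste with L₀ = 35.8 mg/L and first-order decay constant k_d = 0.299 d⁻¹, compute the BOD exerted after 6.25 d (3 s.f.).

y ≈ 30.3 mg/L

y_t = L₀(1 − e^(−k_d t)) = 35.8 × (1 − e^(−0.299×6.25))
= 35.8 × (1 − 0.1543) = 35.8 × 0.8457 = 30.28 mg/L.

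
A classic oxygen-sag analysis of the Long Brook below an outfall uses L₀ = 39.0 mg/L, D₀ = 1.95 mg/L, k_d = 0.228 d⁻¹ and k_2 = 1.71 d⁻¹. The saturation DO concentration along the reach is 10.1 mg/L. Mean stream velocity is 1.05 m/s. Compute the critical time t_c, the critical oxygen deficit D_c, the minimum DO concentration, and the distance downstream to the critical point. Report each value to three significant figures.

t_c ≈ 1.09 d; D_c ≈ 4.05 mg/L; min DO ≈ 6.05 mg/L; x_c ≈ 99.3 km

t_c = [1/(k_2−k_d)] ln[(k_2/k_d)(1 − D₀(k_2−k_d)/(k_d L₀))]
= [1/(1.71−0.228)] ln[(1.71/0.228)(1 − 1.95×1.482/(0.228×39.0))]
= (1/1.482) ln[7.500 × 0.6750] = 0.6748 × ln(5.062) = 0.6748 × 1.622 = 1.094 d.
L(t_c) = L₀ e^(−k_d t_c) = 39.0 × 0.7792 = 30.39 mg/L, and at the critical point k_2 D_c = k_d L, so D_c = (0.228/1.71) × 30.39 = 4.052 mg/L.
Minimum DO = C_s − D_c = 10.1 − 4.052 = 6.048 mg/L.
x_c = v t_c = 1.05 m/s × 1.094 d × 86400 s/d = 99280 m ≈ 99.3 km.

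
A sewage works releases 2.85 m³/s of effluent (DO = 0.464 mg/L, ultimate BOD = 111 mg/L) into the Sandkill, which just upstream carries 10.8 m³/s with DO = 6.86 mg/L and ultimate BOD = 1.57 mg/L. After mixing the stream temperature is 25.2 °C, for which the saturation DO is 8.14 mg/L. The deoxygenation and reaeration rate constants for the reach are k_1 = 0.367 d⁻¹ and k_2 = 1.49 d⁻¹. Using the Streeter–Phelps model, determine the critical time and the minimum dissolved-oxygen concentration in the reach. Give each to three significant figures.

Mixed DO = (10.8×6.86 + 2.85×0.464)/(10.8+2.85) = 75.41/13.65 = 5.525 mg/L.
Mixed L₀ = (10.8×1.57 + 2.85×111)/(13.65) = 333.3/13.65 = 24.42 mg/L.
Initial deficit D₀ = C_s − DO₀ = 8.14 − 5.525 = 2.615 mg/L.
t_c = (1/1.123) ln[(1.49/0.367)(1 − 2.615×1.123/(0.367×24.42))] = 0.8905 × ln(2.729) = 0.8941 d.
D_c = (0.367/1.49) × 24.42 × e^(−0.367×0.8941) = 0.2463 × 24.42 × 0.7203 = 4.332 mg/L.
Minimum DO = 8.14 − 4.332 = 3.808 mg/L.

t_c ≈ 0.894 d; minimum DO ≈ 3.81 mg/L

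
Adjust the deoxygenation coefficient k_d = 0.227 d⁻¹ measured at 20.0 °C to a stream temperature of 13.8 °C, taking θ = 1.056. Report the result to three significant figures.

k_d(T₂) = k_d(T₁) · θ^(T₂−T₁) = 0.227 × 1.056^(13.8−20.0)
= 0.227 × 1.056^-6.20 = 0.227 × 0.7133 = 0.1619 d⁻¹.

k_d ≈ 0.162 d⁻¹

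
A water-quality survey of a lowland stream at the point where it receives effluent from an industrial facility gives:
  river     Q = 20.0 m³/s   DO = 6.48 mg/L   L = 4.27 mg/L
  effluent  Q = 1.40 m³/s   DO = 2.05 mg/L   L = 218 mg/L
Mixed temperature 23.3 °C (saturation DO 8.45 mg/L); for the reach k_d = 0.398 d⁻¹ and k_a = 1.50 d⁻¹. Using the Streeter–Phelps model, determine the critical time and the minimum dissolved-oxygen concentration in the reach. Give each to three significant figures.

Mixed DO = (20.0×6.48 + 1.40×2.05)/(20.0+1.40) = 132.5/21.40 = 6.190 mg/L.
Mixed L₀ = (20.0×4.27 + 1.40×218)/(21.40) = 390.6/21.40 = 18.25 mg/L.
Initial deficit D₀ = C_s − DO₀ = 8.45 − 6.190 = 2.260 mg/L.
t_c = (1/1.102) ln[(1.50/0.398)(1 − 2.260×1.102/(0.398×18.25))] = 0.9074 × ln(2.477) = 0.8230 d.
D_c = (0.398/1.50) × 18.25 × e^(−0.398×0.8230) = 0.2653 × 18.25 × 0.7207 = 3.490 mg/L.
Minimum DO = 8.45 − 3.490 = 4.960 mg/L.

t_c ≈ 0.823 d; minimum DO ≈ 4.96 mg/L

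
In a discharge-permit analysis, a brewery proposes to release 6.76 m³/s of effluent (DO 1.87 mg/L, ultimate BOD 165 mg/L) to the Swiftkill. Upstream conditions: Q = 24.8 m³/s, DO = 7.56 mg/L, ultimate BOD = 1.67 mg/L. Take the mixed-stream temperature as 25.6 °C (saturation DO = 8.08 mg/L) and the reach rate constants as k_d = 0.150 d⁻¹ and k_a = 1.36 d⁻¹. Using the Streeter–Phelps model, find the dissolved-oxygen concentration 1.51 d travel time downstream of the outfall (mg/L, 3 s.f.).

DO ≈ 4.82 mg/L

Mixed DO = (24.8×7.56 + 6.76×1.87)/(24.8+6.76) = 200.1/31.56 = 6.341 mg/L.
Mixed L₀ = (24.8×1.67 + 6.76×165)/(31.56) = 1157/31.56 = 36.65 mg/L.
Initial deficit D₀ = C_s − DO₀ = 8.08 − 6.341 = 1.739 mg/L.
D(1.51) = [0.150×36.65/(1.36−0.150)](e^(−0.150×1.51) − e^(−1.36×1.51)) + 1.739 e^(−1.36×1.51)
= 4.544 × (0.7973 − 0.1283) + 1.739 × 0.1283 = 3.263 mg/L.
DO = 8.08 − 3.263 = 4.817 mg/L.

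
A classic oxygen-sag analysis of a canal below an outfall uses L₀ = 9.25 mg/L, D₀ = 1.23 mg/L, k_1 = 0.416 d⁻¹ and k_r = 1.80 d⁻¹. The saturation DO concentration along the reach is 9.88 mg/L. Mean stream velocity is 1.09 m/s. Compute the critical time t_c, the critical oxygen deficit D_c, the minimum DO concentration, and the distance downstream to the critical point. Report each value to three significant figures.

t_c = [1/(k_r−k_1)] ln[(k_r/k_1)(1 − D₀(k_r−k_1)/(k_1 L₀))]
= [1/(1.80−0.416)] ln[(1.80/0.416)(1 − 1.23×1.384/(0.416×9.25))]
= (1/1.384) ln[4.327 × 0.5576] = 0.7225 × ln(2.413) = 0.7225 × 0.8808 = 0.6364 d.
L(t_c) = L₀ e^(−k_1 t_c) = 9.25 × 0.7674 = 7.099 mg/L, and at the critical point k_r D_c = k_1 L, so D_c = (0.416/1.80) × 7.099 = 1.641 mg/L.
Minimum DO = C_s − D_c = 9.88 − 1.641 = 8.239 mg/L.
x_c = v t_c = 1.09 m/s × 0.6364 d × 86400 s/d = 59930 m ≈ 59.9 km.

t_c ≈ 0.636 d; D_c ≈ 1.64 mg/L; min DO ≈ 8.24 mg/L; x_c ≈ 59.9 km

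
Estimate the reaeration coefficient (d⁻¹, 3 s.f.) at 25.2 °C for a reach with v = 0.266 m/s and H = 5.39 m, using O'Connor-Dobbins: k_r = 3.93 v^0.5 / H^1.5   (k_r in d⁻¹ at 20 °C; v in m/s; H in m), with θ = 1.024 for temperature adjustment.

k_r(20) = 3.93 × 0.266^0.5 / 5.39^1.5 = 3.93 × 0.5158 / 12.51 = 0.1620 d⁻¹.
k_r(25.2) = 0.1620 × 1.024^(25.2−20) = 0.1620 × 1.131 = 0.1832 d⁻¹.

k_r ≈ 0.183 d⁻¹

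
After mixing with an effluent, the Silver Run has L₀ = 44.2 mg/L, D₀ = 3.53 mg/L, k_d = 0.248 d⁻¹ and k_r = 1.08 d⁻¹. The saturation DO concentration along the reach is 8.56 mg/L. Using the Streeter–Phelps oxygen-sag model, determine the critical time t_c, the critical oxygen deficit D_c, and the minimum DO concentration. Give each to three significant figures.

t_c = [1/(k_r−k_d)] ln[(k_r/k_d)(1 − D₀(k_r−k_d)/(k_d L₀))]
= [1/(1.08−0.248)] ln[(1.08/0.248)(1 − 3.53×0.8320/(0.248×44.2))]
= (1/0.8320) ln[4.355 × 0.7321] = 1.202 × ln(3.188) = 1.202 × 1.159 = 1.394 d.
D_c = (k_d/k_r) L₀ e^(−k_d t_c) = (0.248/1.08) × 44.2 × e^(−0.248×1.394) = 0.2296 × 44.2 × 0.7078 = 7.184 mg/L.
Minimum DO = C_s − D_c = 8.56 − 7.184 = 1.376 mg/L.

t_c ≈ 1.39 d; D_c ≈ 7.18 mg/L; min DO ≈ 1.38 mg/L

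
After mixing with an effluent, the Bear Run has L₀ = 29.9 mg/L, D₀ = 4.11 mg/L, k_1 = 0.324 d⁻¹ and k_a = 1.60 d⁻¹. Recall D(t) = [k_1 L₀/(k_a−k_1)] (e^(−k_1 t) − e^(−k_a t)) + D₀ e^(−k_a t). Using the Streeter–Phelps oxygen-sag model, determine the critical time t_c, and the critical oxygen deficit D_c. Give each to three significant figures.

t_c ≈ 0.641 d; D_c ≈ 4.92 mg/L

t_c = [1/(k_a−k_1)] ln[(k_a/k_1)(1 − D₀(k_a−k_1)/(k_1 L₀))]
= [1/(1.60−0.324)] ln[(1.60/0.324)(1 − 4.11×1.276/(0.324×29.9))]
= (1/1.276) ln[4.938 × 0.4587] = 0.7837 × ln(2.265) = 0.7837 × 0.8176 = 0.6407 d.
D_c = (k_1/k_a) L₀ e^(−k_1 t_c) = (0.324/1.60) × 29.9 × e^(−0.324×0.6407) = 0.2025 × 29.9 × 0.8125 = 4.920 mg/L.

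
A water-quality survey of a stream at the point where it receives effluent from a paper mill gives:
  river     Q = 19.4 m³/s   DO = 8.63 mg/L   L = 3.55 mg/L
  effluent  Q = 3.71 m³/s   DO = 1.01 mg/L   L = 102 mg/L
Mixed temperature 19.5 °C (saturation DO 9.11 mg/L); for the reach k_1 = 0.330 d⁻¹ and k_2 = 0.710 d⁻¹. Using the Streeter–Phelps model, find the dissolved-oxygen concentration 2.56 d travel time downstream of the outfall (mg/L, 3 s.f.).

Mixed DO = (19.4×8.63 + 3.71×1.01)/(19.4+3.71) = 171.2/23.11 = 7.407 mg/L.
Mixed L₀ = (19.4×3.55 + 3.71×102)/(23.11) = 447.3/23.11 = 19.35 mg/L.
Initial deficit D₀ = C_s − DO₀ = 9.11 − 7.407 = 1.703 mg/L.
D(2.56) = [0.330×19.35/(0.710−0.330)](e^(−0.330×2.56) − e^(−0.710×2.56)) + 1.703 e^(−0.710×2.56)
= 16.81 × (0.4296 − 0.1624) + 1.703 × 0.1624 = 4.768 mg/L.
DO = 9.11 − 4.768 = 4.342 mg/L.

DO ≈ 4.34 mg/L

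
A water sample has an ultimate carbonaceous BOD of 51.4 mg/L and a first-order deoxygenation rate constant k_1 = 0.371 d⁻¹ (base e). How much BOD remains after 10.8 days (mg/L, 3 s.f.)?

L_t = L₀ e^(−k_1 t) = 51.4 × e^(−0.371×10.8) = 51.4 × 0.01819 = 0.9350 mg/L.

L ≈ 0.935 mg/L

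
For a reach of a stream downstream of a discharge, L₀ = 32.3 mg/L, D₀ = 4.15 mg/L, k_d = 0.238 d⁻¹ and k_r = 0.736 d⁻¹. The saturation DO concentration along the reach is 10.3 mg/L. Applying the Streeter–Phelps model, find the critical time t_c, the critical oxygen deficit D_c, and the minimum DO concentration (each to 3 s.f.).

t_c ≈ 1.64 d; D_c ≈ 7.07 mg/L; min DO ≈ 3.23 mg/L

At the critical point dD/dt = 0, so k_d L₀ e^(−k_d t) = k_r D. Substituting D(t) from the Streeter–Phelps equation and solving for t gives
t_c = ln[(k_r/k_d)(1 − D₀(k_r−k_d)/(k_d L₀))] / (k_r−k_d).
Here k_r−k_d = 0.4980 d⁻¹ and 1 − D₀(k_r−k_d)/(k_d L₀) = 1 − 4.15×0.4980/(0.238×32.3) = 0.7312, so
t_c = ln(3.092 × 0.7312) / 0.4980 = 0.8158 / 0.4980 = 1.638 d.
D_c = (k_d/k_r) L₀ e^(−k_d t_c) = (0.238/0.736) × 32.3 × e^(−0.238×1.638) = 0.3234 × 32.3 × 0.6771 = 7.072 mg/L.
Minimum DO = C_s − D_c = 10.3 − 7.072 = 3.228 mg/L.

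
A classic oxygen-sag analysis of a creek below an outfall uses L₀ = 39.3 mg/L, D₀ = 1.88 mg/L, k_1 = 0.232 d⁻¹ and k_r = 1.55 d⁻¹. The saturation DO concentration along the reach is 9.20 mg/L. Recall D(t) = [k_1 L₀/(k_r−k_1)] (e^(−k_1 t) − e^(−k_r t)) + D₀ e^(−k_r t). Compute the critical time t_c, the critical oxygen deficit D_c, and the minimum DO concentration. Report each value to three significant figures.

At the critical point dD/dt = 0, so k_1 L₀ e^(−k_1 t) = k_r D. Substituting D(t) from the Streeter–Phelps equation and solving for t gives
t_c = ln[(k_r/k_1)(1 − D₀(k_r−k_1)/(k_1 L₀))] / (k_r−k_1).
Here k_r−k_1 = 1.318 d⁻¹ and 1 − D₀(k_r−k_1)/(k_1 L₀) = 1 − 1.88×1.318/(0.232×39.3) = 0.7282, so
t_c = ln(6.681 × 0.7282) / 1.318 = 1.582 / 1.318 = 1.200 d.
D_c = (k_1/k_r) L₀ e^(−k_1 t_c) = (0.232/1.55) × 39.3 × e^(−0.232×1.200) = 0.1497 × 39.3 × 0.7569 = 4.452 mg/L.
Minimum DO = C_s − D_c = 9.20 − 4.452 = 4.748 mg/L.

t_c ≈ 1.20 d; D_c ≈ 4.45 mg/L; min DO ≈ 4.75 mg/L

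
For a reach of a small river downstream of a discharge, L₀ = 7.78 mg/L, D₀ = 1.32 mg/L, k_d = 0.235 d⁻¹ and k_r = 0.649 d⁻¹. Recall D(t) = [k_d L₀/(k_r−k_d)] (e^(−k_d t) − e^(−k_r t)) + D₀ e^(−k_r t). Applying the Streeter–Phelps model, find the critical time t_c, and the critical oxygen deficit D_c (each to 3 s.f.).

t_c ≈ 1.60 d; D_c ≈ 1.94 mg/L

t_c = [1/(k_r−k_d)] ln[(k_r/k_d)(1 − D₀(k_r−k_d)/(k_d L₀))]
= [1/(0.649−0.235)] ln[(0.649/0.235)(1 − 1.32×0.4140/(0.235×7.78))]
= (1/0.4140) ln[2.762 × 0.7011] = 2.415 × ln(1.936) = 2.415 × 0.6607 = 1.596 d.
D_c = (k_d/k_r) L₀ e^(−k_d t_c) = (0.235/0.649) × 7.78 × e^(−0.235×1.596) = 0.3621 × 7.78 × 0.6872 = 1.936 mg/L.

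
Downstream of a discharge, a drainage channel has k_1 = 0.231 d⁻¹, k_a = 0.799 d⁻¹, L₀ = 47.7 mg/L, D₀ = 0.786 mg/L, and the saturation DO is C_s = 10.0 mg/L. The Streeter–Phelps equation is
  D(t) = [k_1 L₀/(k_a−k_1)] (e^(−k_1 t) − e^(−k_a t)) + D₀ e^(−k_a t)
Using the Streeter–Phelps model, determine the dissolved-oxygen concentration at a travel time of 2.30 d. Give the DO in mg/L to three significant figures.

k_1 L₀/(k_a−k_1) = 0.231×47.7/(0.799−0.231) = 11.02/0.5680 = 19.40 mg/L.
e^(−k_1 t) = e^(−0.231×2.300) = 0.5878; e^(−k_a t) = e^(−0.799×2.300) = 0.1592.
D = 19.40 × (0.5878 − 0.1592) + 0.786 × 0.1592 = 8.316 + 0.1251 = 8.441 mg/L.
DO = C_s − D = 10.0 − 8.441 = 1.559 mg/L.

DO ≈ 1.56 mg/L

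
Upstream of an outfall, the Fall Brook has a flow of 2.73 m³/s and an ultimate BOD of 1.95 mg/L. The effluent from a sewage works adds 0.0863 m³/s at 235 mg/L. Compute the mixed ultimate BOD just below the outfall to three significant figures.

9.09 mg/L

Flow-weighted mixing: C = (Q_r C_r + Q_w C_w)/(Q_r + Q_w)
= (2.73×1.95 + 0.0863×235)/(2.73 + 0.0863) = 25.60/2.816 = 9.091 mg/L.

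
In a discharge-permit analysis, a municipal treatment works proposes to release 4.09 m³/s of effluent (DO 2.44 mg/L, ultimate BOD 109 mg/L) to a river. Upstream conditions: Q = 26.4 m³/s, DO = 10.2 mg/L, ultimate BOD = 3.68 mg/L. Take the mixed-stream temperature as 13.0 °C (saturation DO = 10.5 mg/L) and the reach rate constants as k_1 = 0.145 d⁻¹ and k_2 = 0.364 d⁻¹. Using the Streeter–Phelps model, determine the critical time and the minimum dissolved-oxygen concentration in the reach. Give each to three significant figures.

t_c ≈ 3.65 d; minimum DO ≈ 6.32 mg/L

Mixed DO = (26.4×10.2 + 4.09×2.44)/(26.4+4.09) = 279.3/30.49 = 9.159 mg/L.
Mixed L₀ = (26.4×3.68 + 4.09×109)/(30.49) = 543.0/30.49 = 17.81 mg/L.
Initial deficit D₀ = C_s − DO₀ = 10.5 − 9.159 = 1.341 mg/L.
t_c = (1/0.2190) ln[(0.364/0.145)(1 − 1.341×0.2190/(0.145×17.81))] = 4.566 × ln(2.225) = 3.652 d.
D_c = (0.145/0.364) × 17.81 × e^(−0.145×3.652) = 0.3984 × 17.81 × 0.5889 = 4.178 mg/L.
Minimum DO = 10.5 − 4.178 = 6.322 mg/L.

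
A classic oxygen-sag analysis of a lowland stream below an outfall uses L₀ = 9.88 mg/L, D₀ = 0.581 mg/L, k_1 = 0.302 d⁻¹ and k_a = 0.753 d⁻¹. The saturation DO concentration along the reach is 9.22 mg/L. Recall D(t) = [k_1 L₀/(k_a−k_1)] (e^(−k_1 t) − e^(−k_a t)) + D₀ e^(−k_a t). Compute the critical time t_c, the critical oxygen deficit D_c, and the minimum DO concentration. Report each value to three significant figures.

t_c ≈ 1.82 d; D_c ≈ 2.29 mg/L; min DO ≈ 6.93 mg/L

t_c = [1/(k_a−k_1)] ln[(k_a/k_1)(1 − D₀(k_a−k_1)/(k_1 L₀))]
= [1/(0.753−0.302)] ln[(0.753/0.302)(1 − 0.581×0.4510/(0.302×9.88))]
= (1/0.4510) ln[2.493 × 0.9122] = 2.217 × ln(2.274) = 2.217 × 0.8217 = 1.822 d.
L(t_c) = L₀ e^(−k_1 t_c) = 9.88 × 0.5768 = 5.699 mg/L, and at the critical point k_a D_c = k_1 L, so D_c = (0.302/0.753) × 5.699 = 2.286 mg/L.
Minimum DO = C_s − D_c = 9.22 − 2.286 = 6.934 mg/L.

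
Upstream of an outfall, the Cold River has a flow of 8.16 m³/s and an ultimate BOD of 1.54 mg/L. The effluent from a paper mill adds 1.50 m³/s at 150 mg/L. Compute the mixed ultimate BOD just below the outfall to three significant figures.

24.6 mg/L

Flow-weighted mixing: C = (Q_r C_r + Q_w C_w)/(Q_r + Q_w)
= (8.16×1.54 + 1.50×150)/(8.16 + 1.50) = 237.6/9.660 = 24.59 mg/L.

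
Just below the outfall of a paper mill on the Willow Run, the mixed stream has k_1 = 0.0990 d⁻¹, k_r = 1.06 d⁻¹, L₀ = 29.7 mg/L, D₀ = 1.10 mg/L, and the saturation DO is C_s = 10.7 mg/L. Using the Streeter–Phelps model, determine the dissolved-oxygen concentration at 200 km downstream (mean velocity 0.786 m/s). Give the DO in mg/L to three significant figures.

DO ≈ 8.50 mg/L

Travel time t = x/v = 200 km / (0.786 m/s) = 200000 m / 0.786 m/s = 254500 s = 2.945 d.
k_1 L₀/(k_r−k_1) = 0.0990×29.7/(1.06−0.0990) = 2.940/0.9610 = 3.060 mg/L.
e^(−k_1 t) = e^(−0.0990×2.945) = 0.7471; e^(−k_r t) = e^(−1.06×2.945) = 0.04408.
D = 3.060 × (0.7471 − 0.04408) + 1.10 × 0.04408 = 2.151 + 0.04849 = 2.199 mg/L.
DO = C_s − D = 10.7 − 2.199 = 8.501 mg/L.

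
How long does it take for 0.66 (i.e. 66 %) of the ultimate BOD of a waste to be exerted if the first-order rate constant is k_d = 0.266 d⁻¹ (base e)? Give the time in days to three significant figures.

y/L₀ = 1 − e^(−k_d t) = 0.66 ⇒ e^(−k_d t) = 0.340
t = −ln(0.340) / 0.266 = 1.079 / 0.266 = 4.056 d.

t ≈ 4.06 d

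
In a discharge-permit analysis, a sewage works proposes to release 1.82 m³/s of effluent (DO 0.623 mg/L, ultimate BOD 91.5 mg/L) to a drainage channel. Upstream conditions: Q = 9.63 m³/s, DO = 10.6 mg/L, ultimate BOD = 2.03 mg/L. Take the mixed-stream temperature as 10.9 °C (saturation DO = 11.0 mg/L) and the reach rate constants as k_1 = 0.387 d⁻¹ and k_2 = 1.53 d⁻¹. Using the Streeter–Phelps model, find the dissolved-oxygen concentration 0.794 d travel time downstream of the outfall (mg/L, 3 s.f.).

Mixed DO = (9.63×10.6 + 1.82×0.623)/(9.63+1.82) = 103.2/11.45 = 9.014 mg/L.
Mixed L₀ = (9.63×2.03 + 1.82×91.5)/(11.45) = 186.1/11.45 = 16.25 mg/L.
Initial deficit D₀ = C_s − DO₀ = 11.0 − 9.014 = 1.986 mg/L.
D(0.794) = [0.387×16.25/(1.53−0.387)](e^(−0.387×0.794) − e^(−1.53×0.794)) + 1.986 e^(−1.53×0.794)
= 5.502 × (0.7354 − 0.2968) + 1.986 × 0.2968 = 3.003 mg/L.
DO = 11.0 − 3.003 = 7.997 mg/L.

DO ≈ 8.00 mg/L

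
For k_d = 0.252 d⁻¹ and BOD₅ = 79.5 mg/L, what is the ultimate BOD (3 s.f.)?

BOD₅ = L₀(1 − e^(−5k_d)) ⇒ L₀ = BOD₅ / (1 − e^(−5×0.252))
= 79.5 / (1 − 0.2837) = 79.5 / 0.7163 = 111.0 mg/L.

L₀ ≈ 111 mg/L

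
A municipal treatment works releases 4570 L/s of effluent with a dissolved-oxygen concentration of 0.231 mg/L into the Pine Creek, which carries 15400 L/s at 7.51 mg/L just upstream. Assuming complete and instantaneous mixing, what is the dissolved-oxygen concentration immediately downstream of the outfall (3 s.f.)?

5.84 mg/L

Flow-weighted mixing: C = (Q_r C_r + Q_w C_w)/(Q_r + Q_w)
= (15400×7.51 + 4570×0.231)/(15400 + 4570) = 116700/19970 = 5.844 mg/L.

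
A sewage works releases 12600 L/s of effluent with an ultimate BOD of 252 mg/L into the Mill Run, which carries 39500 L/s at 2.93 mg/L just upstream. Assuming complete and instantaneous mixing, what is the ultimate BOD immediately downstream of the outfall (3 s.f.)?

63.2 mg/L

Flow-weighted mixing: C = (Q_r C_r + Q_w C_w)/(Q_r + Q_w)
= (39500×2.93 + 12600×252)/(39500 + 12600) = 3.291×10^6/52100 = 63.17 mg/L.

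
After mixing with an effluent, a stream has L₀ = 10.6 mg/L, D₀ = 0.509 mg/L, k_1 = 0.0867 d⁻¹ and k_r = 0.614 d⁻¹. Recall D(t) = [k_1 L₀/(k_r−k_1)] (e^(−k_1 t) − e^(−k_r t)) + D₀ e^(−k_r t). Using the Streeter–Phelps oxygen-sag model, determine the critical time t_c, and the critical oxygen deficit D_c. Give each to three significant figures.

t_c = [1/(k_r−k_1)] ln[(k_r/k_1)(1 − D₀(k_r−k_1)/(k_1 L₀))]
= [1/(0.614−0.0867)] ln[(0.614/0.0867)(1 − 0.509×0.5273/(0.0867×10.6))]
= (1/0.5273) ln[7.082 × 0.7080] = 1.896 × ln(5.014) = 1.896 × 1.612 = 3.057 d.
L(t_c) = L₀ e^(−k_1 t_c) = 10.6 × 0.7671 = 8.132 mg/L, and at the critical point k_r D_c = k_1 L, so D_c = (0.0867/0.614) × 8.132 = 1.148 mg/L.

t_c ≈ 3.06 d; D_c ≈ 1.15 mg/L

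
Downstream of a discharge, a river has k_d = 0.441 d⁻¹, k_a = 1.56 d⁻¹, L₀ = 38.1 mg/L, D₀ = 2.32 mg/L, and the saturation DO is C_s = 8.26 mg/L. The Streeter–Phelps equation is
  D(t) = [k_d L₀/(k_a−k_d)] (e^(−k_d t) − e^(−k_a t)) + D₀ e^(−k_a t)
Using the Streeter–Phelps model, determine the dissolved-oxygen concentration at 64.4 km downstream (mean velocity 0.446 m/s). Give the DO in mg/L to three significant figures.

DO ≈ 2.01 mg/L

Travel time t = x/v = 64.4 km / (0.446 m/s) = 64400 m / 0.446 m/s = 144400 s = 1.671 d.
k_d L₀/(k_a−k_d) = 0.441×38.1/(1.56−0.441) = 16.80/1.119 = 15.02 mg/L.
e^(−k_d t) = e^(−0.441×1.671) = 0.4785; e^(−k_a t) = e^(−1.56×1.671) = 0.07375.
D = 15.02 × (0.4785 − 0.07375) + 2.32 × 0.07375 = 6.078 + 0.1711 = 6.249 mg/L.
DO = C_s − D = 8.26 − 6.249 = 2.011 mg/L.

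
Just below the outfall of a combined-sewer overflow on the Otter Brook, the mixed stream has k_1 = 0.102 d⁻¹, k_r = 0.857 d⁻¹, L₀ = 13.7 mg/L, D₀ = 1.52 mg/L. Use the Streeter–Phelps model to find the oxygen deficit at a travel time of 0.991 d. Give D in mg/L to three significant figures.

k_1 L₀/(k_r−k_1) = 0.102×13.7/(0.857−0.102) = 1.397/0.7550 = 1.851 mg/L.
e^(−k_1 t) = e^(−0.102×0.9910) = 0.9039; e^(−k_r t) = e^(−0.857×0.9910) = 0.4277.
D = 1.851 × (0.9039 − 0.4277) + 1.52 × 0.4277 = 0.8813 + 0.6501 = 1.531 mg/L.

D ≈ 1.53 mg/L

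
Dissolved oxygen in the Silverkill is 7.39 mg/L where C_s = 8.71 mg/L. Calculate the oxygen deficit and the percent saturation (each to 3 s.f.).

D ≈ 1.32 mg/L; 84.8 % saturation

D = C_s − C = 8.71 − 7.39 = 1.32 mg/L.
% saturation = 7.39/8.71 × 100 = 84.8 %.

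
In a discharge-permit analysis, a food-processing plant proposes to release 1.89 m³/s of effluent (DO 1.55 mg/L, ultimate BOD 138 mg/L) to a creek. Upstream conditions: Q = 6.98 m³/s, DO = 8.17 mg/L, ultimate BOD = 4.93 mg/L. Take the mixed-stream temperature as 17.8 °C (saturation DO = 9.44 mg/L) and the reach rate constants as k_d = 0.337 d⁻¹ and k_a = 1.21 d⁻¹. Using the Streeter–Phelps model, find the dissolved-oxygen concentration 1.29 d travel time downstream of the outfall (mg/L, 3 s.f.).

Mixed DO = (6.98×8.17 + 1.89×1.55)/(6.98+1.89) = 59.96/8.870 = 6.759 mg/L.
Mixed L₀ = (6.98×4.93 + 1.89×138)/(8.870) = 295.2/8.870 = 33.28 mg/L.
Initial deficit D₀ = C_s − DO₀ = 9.44 − 6.759 = 2.681 mg/L.
D(1.29) = [0.337×33.28/(1.21−0.337)](e^(−0.337×1.29) − e^(−1.21×1.29)) + 2.681 e^(−1.21×1.29)
= 12.85 × (0.6474 − 0.2099) + 2.681 × 0.2099 = 6.184 mg/L.
DO = 9.44 − 6.184 = 3.256 mg/L.

DO ≈ 3.26 mg/L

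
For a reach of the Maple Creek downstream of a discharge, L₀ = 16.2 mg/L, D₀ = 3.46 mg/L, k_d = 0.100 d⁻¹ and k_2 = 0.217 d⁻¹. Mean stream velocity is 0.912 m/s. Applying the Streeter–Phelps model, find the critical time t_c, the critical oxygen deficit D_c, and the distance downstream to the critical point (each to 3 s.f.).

t_c ≈ 4.16 d; D_c ≈ 4.92 mg/L; x_c ≈ 328 km

t_c = [1/(k_2−k_d)] ln[(k_2/k_d)(1 − D₀(k_2−k_d)/(k_d L₀))]
= [1/(0.217−0.100)] ln[(0.217/0.100)(1 − 3.46×0.1170/(0.100×16.2))]
= (1/0.1170) ln[2.170 × 0.7501] = 8.547 × ln(1.628) = 8.547 × 0.4872 = 4.164 d.
L(t_c) = L₀ e^(−k_d t_c) = 16.2 × 0.6594 = 10.68 mg/L, and at the critical point k_2 D_c = k_d L, so D_c = (0.100/0.217) × 10.68 = 4.923 mg/L.
x_c = v t_c = 0.912 m/s × 4.164 d × 86400 s/d = 328100 m ≈ 328 km.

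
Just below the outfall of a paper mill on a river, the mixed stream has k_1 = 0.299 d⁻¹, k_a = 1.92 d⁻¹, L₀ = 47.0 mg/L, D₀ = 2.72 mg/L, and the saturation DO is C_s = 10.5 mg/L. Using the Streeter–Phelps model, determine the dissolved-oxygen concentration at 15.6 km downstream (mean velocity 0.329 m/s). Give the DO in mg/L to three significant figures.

DO ≈ 5.22 mg/L

Travel time t = x/v = 15.6 km / (0.329 m/s) = 15600 m / 0.329 m/s = 47420 s = 0.5488 d.
k_1 L₀/(k_a−k_1) = 0.299×47.0/(1.92−0.299) = 14.05/1.621 = 8.669 mg/L.
e^(−k_1 t) = e^(−0.299×0.5488) = 0.8487; e^(−k_a t) = e^(−1.92×0.5488) = 0.3486.
D = 8.669 × (0.8487 − 0.3486) + 2.72 × 0.3486 = 4.335 + 0.9483 = 5.283 mg/L.
DO = C_s − D = 10.5 − 5.283 = 5.217 mg/L.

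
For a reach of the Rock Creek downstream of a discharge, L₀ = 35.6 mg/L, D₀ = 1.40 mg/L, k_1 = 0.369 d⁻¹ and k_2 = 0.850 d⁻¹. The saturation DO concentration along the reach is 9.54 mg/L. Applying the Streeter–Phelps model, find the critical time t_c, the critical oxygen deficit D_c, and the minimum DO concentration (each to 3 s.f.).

With k_2/k_1 = 2.304 and 1 − D₀(k_2−k_1)/(k_1 L₀) = 0.9487,
t_c = ln(2.304 × 0.9487) / (0.850 − 0.369) = ln(2.185) / 0.4810 = 0.7818/0.4810 = 1.625 d.
D_c = (k_1/k_2) L₀ e^(−k_1 t_c) = (0.369/0.850) × 35.6 × e^(−0.369×1.625) = 0.4341 × 35.6 × 0.5489 = 8.484 mg/L.
Minimum DO = C_s − D_c = 9.54 − 8.484 = 1.056 mg/L.

t_c ≈ 1.63 d; D_c ≈ 8.48 mg/L; min DO ≈ 1.06 mg/L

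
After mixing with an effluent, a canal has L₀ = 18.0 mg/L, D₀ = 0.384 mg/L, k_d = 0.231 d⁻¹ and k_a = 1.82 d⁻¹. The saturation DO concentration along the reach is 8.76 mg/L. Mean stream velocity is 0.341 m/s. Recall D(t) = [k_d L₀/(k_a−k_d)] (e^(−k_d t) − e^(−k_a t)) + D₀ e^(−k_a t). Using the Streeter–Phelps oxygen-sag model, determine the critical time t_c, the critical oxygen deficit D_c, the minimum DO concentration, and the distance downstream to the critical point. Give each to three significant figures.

t_c ≈ 1.20 d; D_c ≈ 1.73 mg/L; min DO ≈ 7.03 mg/L; x_c ≈ 35.3 km

At the critical point dD/dt = 0, so k_d L₀ e^(−k_d t) = k_a D. Substituting D(t) from the Streeter–Phelps equation and solving for t gives
t_c = ln[(k_a/k_d)(1 − D₀(k_a−k_d)/(k_d L₀))] / (k_a−k_d).
Here k_a−k_d = 1.589 d⁻¹ and 1 − D₀(k_a−k_d)/(k_d L₀) = 1 − 0.384×1.589/(0.231×18.0) = 0.8533, so
t_c = ln(7.879 × 0.8533) / 1.589 = 1.905 / 1.589 = 1.199 d.
D_c = (k_d/k_a) L₀ e^(−k_d t_c) = (0.231/1.82) × 18.0 × e^(−0.231×1.199) = 0.1269 × 18.0 × 0.7580 = 1.732 mg/L.
Minimum DO = C_s − D_c = 8.76 − 1.732 = 7.028 mg/L.
x_c = v t_c = 0.341 m/s × 1.199 d × 86400 s/d = 35330 m ≈ 35.3 km.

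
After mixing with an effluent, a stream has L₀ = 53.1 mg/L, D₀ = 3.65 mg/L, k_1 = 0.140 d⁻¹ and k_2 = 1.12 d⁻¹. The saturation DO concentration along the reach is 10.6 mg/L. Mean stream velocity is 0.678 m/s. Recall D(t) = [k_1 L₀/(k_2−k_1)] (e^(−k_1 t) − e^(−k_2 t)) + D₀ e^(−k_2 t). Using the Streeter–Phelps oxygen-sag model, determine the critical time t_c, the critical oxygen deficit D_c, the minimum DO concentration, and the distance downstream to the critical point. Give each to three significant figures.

t_c ≈ 1.45 d; D_c ≈ 5.42 mg/L; min DO ≈ 5.18 mg/L; x_c ≈ 85.1 km

At the critical point dD/dt = 0, so k_1 L₀ e^(−k_1 t) = k_2 D. Substituting D(t) from the Streeter–Phelps equation and solving for t gives
t_c = ln[(k_2/k_1)(1 − D₀(k_2−k_1)/(k_1 L₀))] / (k_2−k_1).
Here k_2−k_1 = 0.9800 d⁻¹ and 1 − D₀(k_2−k_1)/(k_1 L₀) = 1 − 3.65×0.9800/(0.140×53.1) = 0.5188, so
t_c = ln(8.000 × 0.5188) / 0.9800 = 1.423 / 0.9800 = 1.452 d.
D_c = (k_1/k_2) L₀ e^(−k_1 t_c) = (0.140/1.12) × 53.1 × e^(−0.140×1.452) = 0.1250 × 53.1 × 0.8160 = 5.416 mg/L.
Minimum DO = C_s − D_c = 10.6 − 5.416 = 5.184 mg/L.
x_c = v t_c = 0.678 m/s × 1.452 d × 86400 s/d = 85080 m ≈ 85.1 km.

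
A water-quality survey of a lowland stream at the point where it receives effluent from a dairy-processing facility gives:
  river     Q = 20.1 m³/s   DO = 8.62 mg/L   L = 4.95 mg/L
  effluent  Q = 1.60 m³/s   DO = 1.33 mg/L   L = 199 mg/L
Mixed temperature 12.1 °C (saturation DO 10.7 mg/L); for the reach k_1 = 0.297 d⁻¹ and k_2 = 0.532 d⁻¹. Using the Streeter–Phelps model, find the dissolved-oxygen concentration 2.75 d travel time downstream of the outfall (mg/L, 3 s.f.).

Mixed DO = (20.1×8.62 + 1.60×1.33)/(20.1+1.60) = 175.4/21.70 = 8.082 mg/L.
Mixed L₀ = (20.1×4.95 + 1.60×199)/(21.70) = 417.9/21.70 = 19.26 mg/L.
Initial deficit D₀ = C_s − DO₀ = 10.7 − 8.082 = 2.618 mg/L.
D(2.75) = [0.297×19.26/(0.532−0.297)](e^(−0.297×2.75) − e^(−0.532×2.75)) + 2.618 e^(−0.532×2.75)
= 24.34 × (0.4419 − 0.2315) + 2.618 × 0.2315 = 5.725 mg/L.
DO = 10.7 − 5.725 = 4.975 mg/L.

DO ≈ 4.97 mg/L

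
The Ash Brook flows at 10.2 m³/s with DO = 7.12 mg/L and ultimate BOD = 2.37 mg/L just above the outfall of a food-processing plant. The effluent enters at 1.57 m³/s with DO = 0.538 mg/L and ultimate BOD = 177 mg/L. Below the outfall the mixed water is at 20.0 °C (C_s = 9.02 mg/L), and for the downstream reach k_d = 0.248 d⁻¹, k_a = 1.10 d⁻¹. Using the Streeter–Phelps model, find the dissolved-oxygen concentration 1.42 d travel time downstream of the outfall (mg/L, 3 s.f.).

Mixed DO = (10.2×7.12 + 1.57×0.538)/(10.2+1.57) = 73.47/11.77 = 6.242 mg/L.
Mixed L₀ = (10.2×2.37 + 1.57×177)/(11.77) = 302.1/11.77 = 25.66 mg/L.
Initial deficit D₀ = C_s − DO₀ = 9.02 − 6.242 = 2.778 mg/L.
D(1.42) = [0.248×25.66/(1.10−0.248)](e^(−0.248×1.42) − e^(−1.10×1.42)) + 2.778 e^(−1.10×1.42)
= 7.470 × (0.7032 − 0.2097) + 2.778 × 0.2097 = 4.269 mg/L.
DO = 9.02 − 4.269 = 4.751 mg/L.

DO ≈ 4.75 mg/L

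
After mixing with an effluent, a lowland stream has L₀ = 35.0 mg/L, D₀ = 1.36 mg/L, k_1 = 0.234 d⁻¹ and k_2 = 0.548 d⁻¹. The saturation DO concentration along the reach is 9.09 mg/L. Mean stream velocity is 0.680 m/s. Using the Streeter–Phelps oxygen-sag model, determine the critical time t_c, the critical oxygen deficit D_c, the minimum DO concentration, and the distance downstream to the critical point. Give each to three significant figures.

t_c = [1/(k_2−k_1)] ln[(k_2/k_1)(1 − D₀(k_2−k_1)/(k_1 L₀))]
= [1/(0.548−0.234)] ln[(0.548/0.234)(1 − 1.36×0.3140/(0.234×35.0))]
= (1/0.3140) ln[2.342 × 0.9479] = 3.185 × ln(2.220) = 3.185 × 0.7974 = 2.540 d.
D_c = (k_1/k_2) L₀ e^(−k_1 t_c) = (0.234/0.548) × 35.0 × e^(−0.234×2.540) = 0.4270 × 35.0 × 0.5520 = 8.249 mg/L.
Minimum DO = C_s − D_c = 9.09 − 8.249 = 0.8405 mg/L.
x_c = v t_c = 0.680 m/s × 2.540 d × 86400 s/d = 149200 m ≈ 149 km.

t_c ≈ 2.54 d; D_c ≈ 8.25 mg/L; min DO ≈ 0.841 mg/L; x_c ≈ 149 km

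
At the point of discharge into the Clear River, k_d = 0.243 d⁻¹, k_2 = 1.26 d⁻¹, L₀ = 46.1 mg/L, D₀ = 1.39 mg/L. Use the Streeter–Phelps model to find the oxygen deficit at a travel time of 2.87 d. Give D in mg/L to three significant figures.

D ≈ 5.23 mg/L

k_d L₀/(k_2−k_d) = 0.243×46.1/(1.26−0.243) = 11.20/1.017 = 11.02 mg/L.
e^(−k_d t) = e^(−0.243×2.870) = 0.4979; e^(−k_2 t) = e^(−1.26×2.870) = 0.02688.
D = 11.02 × (0.4979 − 0.02688) + 1.39 × 0.02688 = 5.188 + 0.03737 = 5.225 mg/L.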